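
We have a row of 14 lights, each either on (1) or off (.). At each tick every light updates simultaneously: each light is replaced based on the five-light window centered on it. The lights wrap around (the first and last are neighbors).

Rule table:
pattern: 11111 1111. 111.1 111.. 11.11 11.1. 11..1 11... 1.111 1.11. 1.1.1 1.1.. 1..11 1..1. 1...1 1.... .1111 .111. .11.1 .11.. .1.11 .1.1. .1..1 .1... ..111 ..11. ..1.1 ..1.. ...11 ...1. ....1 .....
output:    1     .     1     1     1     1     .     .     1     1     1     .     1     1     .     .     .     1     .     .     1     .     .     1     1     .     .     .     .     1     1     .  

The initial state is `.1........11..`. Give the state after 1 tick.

1.1.....1.....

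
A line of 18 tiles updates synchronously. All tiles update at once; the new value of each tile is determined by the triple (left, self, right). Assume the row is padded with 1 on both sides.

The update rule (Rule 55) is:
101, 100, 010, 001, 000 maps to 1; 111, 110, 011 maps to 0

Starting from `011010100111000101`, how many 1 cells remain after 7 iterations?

12

100111111000111110
011000000111000001
100111111000111110  (repeats iteration 1; period 2)
iteration 7: 100111111000111110
count of 1: 12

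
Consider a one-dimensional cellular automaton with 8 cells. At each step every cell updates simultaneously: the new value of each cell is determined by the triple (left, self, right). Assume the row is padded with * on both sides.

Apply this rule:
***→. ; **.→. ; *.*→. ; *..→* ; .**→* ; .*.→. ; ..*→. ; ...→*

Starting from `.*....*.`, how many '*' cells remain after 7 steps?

2

step 1: ..***...
step 2: *.*..**.
step 3: ...*.*..
step 4: **....*.
step 5: ..***...  (repeats step 1; period 4)
step 7: ...*.*..
count of *: 2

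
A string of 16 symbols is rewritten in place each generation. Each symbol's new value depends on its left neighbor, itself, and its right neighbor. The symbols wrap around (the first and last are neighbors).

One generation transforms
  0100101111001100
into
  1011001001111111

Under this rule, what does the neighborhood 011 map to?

At position 6 the neighborhood is 011; the next row has 1 there.

1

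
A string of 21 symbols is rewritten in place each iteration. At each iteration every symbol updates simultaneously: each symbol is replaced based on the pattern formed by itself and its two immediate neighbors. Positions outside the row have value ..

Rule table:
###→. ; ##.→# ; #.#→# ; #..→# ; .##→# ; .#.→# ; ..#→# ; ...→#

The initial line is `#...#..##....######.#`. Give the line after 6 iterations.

#............######.#

##############....###
#............######.#
##############....###  (repeats iteration 1; period 2)
iteration 6: #............######.#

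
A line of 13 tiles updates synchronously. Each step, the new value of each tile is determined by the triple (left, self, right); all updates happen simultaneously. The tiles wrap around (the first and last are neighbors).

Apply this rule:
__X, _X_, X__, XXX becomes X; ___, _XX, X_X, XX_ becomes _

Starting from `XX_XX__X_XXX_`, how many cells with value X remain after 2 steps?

6

_____XXX__X__
____X_X_XXXX_
count of X: 6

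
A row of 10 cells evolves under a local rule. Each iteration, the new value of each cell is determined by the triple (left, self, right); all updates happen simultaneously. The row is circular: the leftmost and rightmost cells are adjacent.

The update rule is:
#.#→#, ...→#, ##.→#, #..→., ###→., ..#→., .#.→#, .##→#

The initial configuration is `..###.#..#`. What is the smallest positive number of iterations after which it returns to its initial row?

..#.###..#
..###.#..#

2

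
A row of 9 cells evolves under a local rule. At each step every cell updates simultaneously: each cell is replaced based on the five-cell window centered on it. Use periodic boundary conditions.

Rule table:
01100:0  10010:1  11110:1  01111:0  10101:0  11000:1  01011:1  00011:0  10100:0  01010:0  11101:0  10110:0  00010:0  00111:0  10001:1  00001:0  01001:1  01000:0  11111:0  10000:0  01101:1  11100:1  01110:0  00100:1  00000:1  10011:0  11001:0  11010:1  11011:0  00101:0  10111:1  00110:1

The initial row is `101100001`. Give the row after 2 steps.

step 1: 100010001
step 2: 011010101

011010101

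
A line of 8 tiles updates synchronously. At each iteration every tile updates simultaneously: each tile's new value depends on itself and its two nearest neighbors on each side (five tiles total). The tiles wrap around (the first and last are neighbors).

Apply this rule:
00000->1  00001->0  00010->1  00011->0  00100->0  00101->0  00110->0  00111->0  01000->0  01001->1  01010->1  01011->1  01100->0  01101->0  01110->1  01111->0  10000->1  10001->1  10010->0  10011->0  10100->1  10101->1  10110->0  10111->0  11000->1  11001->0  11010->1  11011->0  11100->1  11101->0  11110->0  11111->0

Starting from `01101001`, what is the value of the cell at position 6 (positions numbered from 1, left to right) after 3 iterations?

iteration 1: 10011100
iteration 2: 01001100
iteration 3: 10100011
position 6 holds 0

0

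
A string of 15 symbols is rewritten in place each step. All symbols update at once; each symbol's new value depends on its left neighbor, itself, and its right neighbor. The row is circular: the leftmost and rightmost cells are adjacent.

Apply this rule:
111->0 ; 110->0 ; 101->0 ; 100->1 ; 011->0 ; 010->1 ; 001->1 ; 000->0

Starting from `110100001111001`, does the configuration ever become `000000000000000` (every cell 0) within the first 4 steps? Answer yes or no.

000110010000110
001001111001001
111110000111111
000001001000000
step 4 is 000001001000000, still not uniform 0

no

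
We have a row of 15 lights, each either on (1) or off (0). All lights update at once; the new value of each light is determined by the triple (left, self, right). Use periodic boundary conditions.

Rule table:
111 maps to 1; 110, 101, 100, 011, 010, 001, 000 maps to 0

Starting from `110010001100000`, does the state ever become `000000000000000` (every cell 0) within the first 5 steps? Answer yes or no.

step 1: 000000000000000
all cells are 0 at step 1

yes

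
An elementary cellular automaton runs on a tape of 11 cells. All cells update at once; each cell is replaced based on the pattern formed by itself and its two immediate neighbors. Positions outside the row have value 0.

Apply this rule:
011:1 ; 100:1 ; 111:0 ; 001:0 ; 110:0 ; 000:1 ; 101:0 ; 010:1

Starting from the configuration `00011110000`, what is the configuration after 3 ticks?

11010001111

11010001111
10011101000
11010001111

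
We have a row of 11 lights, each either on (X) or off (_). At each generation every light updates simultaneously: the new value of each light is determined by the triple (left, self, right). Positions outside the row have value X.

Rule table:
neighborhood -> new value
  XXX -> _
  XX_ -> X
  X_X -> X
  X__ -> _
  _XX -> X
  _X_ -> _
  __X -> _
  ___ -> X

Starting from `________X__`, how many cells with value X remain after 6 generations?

_XXXXXX____
XX____X_XX_
_X_XX__XXXX
X_XXX__X___
XXX_X____X_
__XX__XX__X
count of X: 5

5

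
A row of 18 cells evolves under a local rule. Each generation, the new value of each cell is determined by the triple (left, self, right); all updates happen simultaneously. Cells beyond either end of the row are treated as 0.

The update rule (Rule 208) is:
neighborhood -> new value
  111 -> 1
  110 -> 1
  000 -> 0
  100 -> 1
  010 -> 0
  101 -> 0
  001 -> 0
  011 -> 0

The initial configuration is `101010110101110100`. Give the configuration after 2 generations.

000000001000011001

generation 1: 000000010000110010
generation 2: 000000001000011001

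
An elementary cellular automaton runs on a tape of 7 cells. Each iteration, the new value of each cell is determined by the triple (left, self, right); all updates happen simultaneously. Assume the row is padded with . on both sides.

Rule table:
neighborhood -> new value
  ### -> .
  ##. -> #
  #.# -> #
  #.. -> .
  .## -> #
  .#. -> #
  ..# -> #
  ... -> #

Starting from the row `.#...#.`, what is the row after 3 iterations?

#..###.

iteration 1: ##.###.
iteration 2: ####.#.
iteration 3: #..###.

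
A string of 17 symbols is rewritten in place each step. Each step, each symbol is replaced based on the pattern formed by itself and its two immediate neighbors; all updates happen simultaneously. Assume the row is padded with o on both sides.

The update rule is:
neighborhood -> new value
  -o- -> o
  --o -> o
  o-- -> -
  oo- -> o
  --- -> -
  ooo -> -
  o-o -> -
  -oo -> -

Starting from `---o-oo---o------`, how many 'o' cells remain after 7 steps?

8

step 1: --oo--o--oo-----o
step 2: -o-o-oo-o-o----o-
step 3: -o-o--o-o-o---oo-
step 4: -o-o-oo-o-o--o-o-
step 5: -o-o--o-o-o-oo-o-
step 6: -o-o-oo-o-o--o-o-  (repeats step 4; period 2)
step 7: -o-o--o-o-o-oo-o-
count of o: 8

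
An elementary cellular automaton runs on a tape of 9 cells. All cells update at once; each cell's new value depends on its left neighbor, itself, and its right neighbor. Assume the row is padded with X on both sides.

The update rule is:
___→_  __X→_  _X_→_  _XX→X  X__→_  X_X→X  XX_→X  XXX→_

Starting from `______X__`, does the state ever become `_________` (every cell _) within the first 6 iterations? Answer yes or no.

_________
all cells are _ at iteration 1

yes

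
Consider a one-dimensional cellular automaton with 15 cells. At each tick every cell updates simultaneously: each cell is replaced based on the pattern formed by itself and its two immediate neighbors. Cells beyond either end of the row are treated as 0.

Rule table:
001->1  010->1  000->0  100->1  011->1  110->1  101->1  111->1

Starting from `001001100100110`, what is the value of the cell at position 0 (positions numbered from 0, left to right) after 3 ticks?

011111111111111
111111111111111
111111111111111
position 0 holds 1

1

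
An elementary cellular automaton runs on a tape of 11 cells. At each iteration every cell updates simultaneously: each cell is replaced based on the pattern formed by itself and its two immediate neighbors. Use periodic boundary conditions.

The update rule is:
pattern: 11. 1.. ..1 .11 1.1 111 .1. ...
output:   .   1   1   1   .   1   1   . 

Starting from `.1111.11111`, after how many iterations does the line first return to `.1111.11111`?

.111..1111.
111.11111.1
11..1111..1
1.11111.111
..1111..111
11111.1111.
1111..111..
111.1111.11
11..111..11
1.1111.1111
..111..1111
1111.11111.
111..1111..
11.11111.11
1..1111..11
.11111.1111
.1111..111.
1111.1111.1
111..111..1
11.1111.111
1..111..111
.1111.11111

22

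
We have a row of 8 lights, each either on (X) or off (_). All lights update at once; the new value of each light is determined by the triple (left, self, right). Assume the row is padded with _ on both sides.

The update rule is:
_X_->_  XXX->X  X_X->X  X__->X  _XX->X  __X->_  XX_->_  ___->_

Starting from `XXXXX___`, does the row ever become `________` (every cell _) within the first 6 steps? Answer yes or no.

step 1: XXXX_X__
step 2: XXX_X_X_
step 3: XX_X_X_X
step 4: X_X_X_X_
step 5: _X_X_X_X
step 6: __X_X_X_
step 6 is __X_X_X_, still not uniform _

no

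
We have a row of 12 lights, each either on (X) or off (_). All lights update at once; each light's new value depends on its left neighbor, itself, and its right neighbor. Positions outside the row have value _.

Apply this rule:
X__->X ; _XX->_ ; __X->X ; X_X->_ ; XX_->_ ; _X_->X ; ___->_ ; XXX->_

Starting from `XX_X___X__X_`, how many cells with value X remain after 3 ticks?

3

___XX_XXXXXX
__X_________
_XXX________
count of X: 3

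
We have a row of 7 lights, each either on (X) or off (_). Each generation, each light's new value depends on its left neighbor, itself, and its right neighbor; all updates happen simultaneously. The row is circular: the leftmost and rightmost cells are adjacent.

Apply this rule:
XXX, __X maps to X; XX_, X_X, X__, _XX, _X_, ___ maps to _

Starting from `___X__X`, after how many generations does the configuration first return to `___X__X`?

7

__X__X_
_X__X__
X__X___
__X___X
_X___X_
X___X__
___X__X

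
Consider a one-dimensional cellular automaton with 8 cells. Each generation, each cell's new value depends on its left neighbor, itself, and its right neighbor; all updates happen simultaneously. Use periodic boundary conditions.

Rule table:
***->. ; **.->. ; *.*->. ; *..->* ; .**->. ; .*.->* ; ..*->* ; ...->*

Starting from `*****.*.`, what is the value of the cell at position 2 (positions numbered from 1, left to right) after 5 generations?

......*.
********
........
********  (repeats generation 2; period 2)
generation 5: ........
position 2 holds .

.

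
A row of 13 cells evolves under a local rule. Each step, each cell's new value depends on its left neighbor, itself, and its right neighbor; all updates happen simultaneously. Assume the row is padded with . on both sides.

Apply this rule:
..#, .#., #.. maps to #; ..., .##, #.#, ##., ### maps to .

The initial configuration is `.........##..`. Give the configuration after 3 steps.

........#..#.
.......######
......#......

......#......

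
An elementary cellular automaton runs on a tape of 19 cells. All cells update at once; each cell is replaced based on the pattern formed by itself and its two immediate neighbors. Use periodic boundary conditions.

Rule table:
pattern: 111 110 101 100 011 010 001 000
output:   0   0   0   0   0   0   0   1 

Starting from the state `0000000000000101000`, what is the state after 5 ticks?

tick 1: 1111111111110000011
tick 2: 0000000000000111000
tick 3: 1111111111110000011  (repeats tick 1; period 2)
tick 5: 1111111111110000011

1111111111110000011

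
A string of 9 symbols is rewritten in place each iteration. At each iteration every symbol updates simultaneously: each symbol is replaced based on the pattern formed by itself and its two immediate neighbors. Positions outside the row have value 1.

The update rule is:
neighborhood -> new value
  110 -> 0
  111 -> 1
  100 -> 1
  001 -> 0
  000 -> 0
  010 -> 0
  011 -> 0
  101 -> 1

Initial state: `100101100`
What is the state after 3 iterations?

010100100

iteration 1: 010010010
iteration 2: 101001001
iteration 3: 010100100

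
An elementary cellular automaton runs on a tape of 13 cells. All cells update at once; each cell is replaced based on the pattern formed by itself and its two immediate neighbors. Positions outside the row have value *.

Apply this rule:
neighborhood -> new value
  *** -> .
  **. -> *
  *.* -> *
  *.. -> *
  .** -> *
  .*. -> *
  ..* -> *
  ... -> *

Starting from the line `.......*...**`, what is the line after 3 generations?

************.

************.
...........**
************.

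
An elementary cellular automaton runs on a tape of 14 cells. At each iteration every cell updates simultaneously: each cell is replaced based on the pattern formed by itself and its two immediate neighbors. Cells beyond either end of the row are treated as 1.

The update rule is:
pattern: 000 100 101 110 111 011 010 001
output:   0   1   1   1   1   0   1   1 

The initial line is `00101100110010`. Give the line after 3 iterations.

11110111011111
11111011101111
11111101110111

11111101110111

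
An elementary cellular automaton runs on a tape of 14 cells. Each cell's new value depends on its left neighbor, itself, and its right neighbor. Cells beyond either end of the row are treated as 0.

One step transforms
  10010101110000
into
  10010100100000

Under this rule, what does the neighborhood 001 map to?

0

At position 2 the neighborhood is 001; the next row has 0 there.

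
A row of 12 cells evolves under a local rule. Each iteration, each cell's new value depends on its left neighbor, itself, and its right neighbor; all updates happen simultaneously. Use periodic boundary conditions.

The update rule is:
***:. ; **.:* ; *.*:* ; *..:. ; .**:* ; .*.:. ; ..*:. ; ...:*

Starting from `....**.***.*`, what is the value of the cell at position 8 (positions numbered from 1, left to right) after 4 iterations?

.**.****.**.
.****..****.
.*..*..*..*.
............
position 8 holds .

.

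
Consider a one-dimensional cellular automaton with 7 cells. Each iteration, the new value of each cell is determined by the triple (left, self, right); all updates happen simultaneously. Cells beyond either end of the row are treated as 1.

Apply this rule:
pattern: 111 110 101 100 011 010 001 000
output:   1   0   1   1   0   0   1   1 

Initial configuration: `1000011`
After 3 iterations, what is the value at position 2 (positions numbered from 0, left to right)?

0

0111101
1011010
0100101
position 2 holds 0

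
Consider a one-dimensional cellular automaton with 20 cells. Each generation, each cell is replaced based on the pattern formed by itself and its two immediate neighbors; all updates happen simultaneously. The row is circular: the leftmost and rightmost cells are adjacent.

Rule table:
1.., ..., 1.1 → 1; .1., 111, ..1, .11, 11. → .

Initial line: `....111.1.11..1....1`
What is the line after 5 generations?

generation 1: 111....1.1..1..111..
generation 2: ...111..1.1..1....1.
generation 3: 11....1..1.1..111..1
generation 4: ..111..1..1.1....1..
generation 5: 1....1..1..1.111..11

1....1..1..1.111..11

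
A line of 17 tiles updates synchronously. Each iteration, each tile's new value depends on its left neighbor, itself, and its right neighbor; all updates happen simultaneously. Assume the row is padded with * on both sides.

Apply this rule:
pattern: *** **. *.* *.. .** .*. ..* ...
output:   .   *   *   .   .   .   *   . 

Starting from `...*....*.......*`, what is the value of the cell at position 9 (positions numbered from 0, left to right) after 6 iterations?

.

..*....*.......*.
.*....*.......*.*
*....*.......*.*.
*...*.......*.*.*
*..*.......*.*.*.
*.*.......*.*.*.*
position 9 holds .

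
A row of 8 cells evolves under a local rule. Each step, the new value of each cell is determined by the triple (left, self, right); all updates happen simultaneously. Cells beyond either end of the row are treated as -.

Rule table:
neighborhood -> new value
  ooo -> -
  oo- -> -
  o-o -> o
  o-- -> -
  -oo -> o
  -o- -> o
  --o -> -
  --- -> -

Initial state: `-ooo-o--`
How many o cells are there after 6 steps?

-o--oo--
-o--o---
-o--o---  (fixed point — unchanged through step 6)
count of o: 2

2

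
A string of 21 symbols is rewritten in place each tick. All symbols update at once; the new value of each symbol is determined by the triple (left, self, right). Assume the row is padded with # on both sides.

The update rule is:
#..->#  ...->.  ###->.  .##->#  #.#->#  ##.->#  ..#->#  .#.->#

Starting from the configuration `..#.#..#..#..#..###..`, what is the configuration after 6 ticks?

#################.###
................###..
#..............##.###
##............#####..
.##..........##...###
####........####.##..

####........####.##..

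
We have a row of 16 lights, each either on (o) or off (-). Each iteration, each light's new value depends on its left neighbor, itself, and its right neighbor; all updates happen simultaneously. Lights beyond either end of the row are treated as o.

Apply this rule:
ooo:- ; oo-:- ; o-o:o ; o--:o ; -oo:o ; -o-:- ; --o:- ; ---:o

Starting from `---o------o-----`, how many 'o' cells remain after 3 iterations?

9

iteration 1: oo--ooooo--oooo-
iteration 2: --o-o----o-o---o
iteration 3: o--o-ooo--o-oo-o
count of o: 9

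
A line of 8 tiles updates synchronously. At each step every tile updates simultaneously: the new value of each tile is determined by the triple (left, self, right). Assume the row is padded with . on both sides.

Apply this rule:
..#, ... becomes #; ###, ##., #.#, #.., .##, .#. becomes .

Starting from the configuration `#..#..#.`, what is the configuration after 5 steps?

..#..#..
##..#..#
...#..#.
###..#..
....#..#

....#..#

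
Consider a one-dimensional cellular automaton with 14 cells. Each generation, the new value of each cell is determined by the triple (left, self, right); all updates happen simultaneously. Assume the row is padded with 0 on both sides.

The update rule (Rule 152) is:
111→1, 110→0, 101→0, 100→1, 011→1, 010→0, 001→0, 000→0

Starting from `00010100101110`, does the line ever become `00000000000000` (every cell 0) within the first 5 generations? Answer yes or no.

generation 1: 00000010001101
generation 2: 00000001001000
generation 3: 00000000100100
generation 4: 00000000010010
generation 5: 00000000001001
generation 5 is 00000000001001, still not uniform 0

no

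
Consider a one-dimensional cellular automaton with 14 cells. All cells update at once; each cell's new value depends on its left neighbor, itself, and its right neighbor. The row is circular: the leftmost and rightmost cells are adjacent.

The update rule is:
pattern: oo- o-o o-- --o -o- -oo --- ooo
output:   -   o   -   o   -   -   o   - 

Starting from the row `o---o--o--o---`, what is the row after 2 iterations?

--oo--o--o--oo
-o---o--o--o--

-o---o--o--o--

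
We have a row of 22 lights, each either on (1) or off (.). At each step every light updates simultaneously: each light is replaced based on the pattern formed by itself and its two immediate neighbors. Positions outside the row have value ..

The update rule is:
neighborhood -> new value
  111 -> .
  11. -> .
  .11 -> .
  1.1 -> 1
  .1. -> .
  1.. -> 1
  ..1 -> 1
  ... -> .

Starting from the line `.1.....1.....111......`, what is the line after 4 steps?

.1.1.1.1.1.1.1.1.1.1..

1.1...1.1...1...1.....
.1.1.1.1.1.1.1.1.1....
1.1.1.1.1.1.1.1.1.1...
.1.1.1.1.1.1.1.1.1.1..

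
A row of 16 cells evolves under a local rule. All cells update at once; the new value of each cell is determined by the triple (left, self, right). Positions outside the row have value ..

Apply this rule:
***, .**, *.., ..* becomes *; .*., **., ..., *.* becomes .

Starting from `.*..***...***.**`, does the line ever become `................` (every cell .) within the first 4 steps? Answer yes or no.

no

*.****.*.***..*.
..***....**.**.*
.***.*..**..*...
***...***.**.*..
step 4 is ***...***.**.*.., still not uniform .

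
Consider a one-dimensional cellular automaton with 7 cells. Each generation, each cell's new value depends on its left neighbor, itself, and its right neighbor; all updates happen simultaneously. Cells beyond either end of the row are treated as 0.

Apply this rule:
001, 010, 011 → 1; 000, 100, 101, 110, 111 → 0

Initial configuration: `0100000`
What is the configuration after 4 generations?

1100000
1000000
1000000  (fixed point — unchanged through generation 4)

1000000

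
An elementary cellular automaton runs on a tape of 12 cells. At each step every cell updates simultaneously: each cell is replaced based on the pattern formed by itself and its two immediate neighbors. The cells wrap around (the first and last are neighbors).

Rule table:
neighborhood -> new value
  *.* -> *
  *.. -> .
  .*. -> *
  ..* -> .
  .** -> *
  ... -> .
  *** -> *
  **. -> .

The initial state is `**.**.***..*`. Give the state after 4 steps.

*.***......*

*.**.***...*
.**.***....*
**.***.....*
*.***......*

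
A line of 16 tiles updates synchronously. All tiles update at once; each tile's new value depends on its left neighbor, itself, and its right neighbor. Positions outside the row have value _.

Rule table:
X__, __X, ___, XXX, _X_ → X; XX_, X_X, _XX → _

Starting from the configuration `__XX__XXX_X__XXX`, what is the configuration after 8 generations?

XX__XX_X__XXX_X_
__XX___XXX_X__XX
XX__XXX_X__XXX__
__XX_X__XXX_X_XX
XX___XXX_X__X___
__XXX_X__XXXXXXX
XX_X__XXX_XXXXX_
___XXX_X___XXX_X

___XXX_X___XXX_X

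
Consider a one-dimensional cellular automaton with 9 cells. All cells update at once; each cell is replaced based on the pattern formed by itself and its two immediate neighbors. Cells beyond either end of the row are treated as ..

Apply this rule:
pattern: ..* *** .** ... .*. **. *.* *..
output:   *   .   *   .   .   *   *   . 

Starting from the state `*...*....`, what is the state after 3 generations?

...*.....
..*......
.*.......

.*.......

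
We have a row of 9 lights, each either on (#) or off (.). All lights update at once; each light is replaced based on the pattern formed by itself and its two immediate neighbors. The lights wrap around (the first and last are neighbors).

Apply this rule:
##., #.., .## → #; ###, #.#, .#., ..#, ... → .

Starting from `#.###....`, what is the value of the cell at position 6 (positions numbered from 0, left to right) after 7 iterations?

iteration 1: ..#.##...
iteration 2: ....###..
iteration 3: ....#.##.
iteration 4: ......###
iteration 5: #.....#.#
iteration 6: ##......#
iteration 7: .##.....#
position 6 holds .

.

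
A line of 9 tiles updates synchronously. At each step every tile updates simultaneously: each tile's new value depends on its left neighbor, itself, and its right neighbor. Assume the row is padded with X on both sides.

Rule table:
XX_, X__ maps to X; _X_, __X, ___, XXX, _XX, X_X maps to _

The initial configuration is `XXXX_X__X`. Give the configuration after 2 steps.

___X__X__
X___X__X_

X___X__X_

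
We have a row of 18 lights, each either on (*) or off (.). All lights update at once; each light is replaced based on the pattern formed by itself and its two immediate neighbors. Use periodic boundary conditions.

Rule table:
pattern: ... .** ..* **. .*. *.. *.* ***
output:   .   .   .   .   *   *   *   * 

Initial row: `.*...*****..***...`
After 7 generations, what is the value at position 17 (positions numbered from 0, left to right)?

.

.**...***.*..*.*..
...*...*.***.****.
...**..**.*.*.**.*
*....*...*****..**
.*...**...***.*..*
***....*...*.***.*
**.*...**..**.*.*.
position 17 holds .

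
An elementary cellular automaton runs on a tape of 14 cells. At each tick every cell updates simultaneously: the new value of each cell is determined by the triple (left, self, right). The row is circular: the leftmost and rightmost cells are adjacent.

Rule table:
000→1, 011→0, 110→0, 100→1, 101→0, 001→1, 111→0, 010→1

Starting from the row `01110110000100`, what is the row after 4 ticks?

10000001111111
01111110000000
10000001111111  (repeats tick 1; period 2)
tick 4: 01111110000000

01111110000000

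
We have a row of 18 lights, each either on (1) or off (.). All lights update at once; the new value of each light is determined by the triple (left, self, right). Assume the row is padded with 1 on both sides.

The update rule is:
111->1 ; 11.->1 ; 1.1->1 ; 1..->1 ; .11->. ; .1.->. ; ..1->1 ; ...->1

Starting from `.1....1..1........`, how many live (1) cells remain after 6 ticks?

15

1.1111.11.11111111
11.1111.11.1111111
111.1111.11.111111
1111.1111.11.11111
11111.1111.11.1111
111111.1111.11.111
count of 1: 15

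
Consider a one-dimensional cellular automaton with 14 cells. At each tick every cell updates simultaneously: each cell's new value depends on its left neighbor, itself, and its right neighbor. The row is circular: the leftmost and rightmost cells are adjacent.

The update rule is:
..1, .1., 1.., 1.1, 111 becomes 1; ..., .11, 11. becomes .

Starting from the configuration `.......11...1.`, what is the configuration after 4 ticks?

......1..1.111
1....111111.1.
11..1.1111.111
1.1111.11.1.11

1.1111.11.1.11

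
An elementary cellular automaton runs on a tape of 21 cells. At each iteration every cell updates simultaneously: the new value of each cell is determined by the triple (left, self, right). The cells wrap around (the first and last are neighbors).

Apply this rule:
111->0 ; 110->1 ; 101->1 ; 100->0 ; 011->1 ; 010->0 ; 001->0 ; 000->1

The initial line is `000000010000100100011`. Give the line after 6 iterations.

011111000110000001011
110001010110111100111
010100101111100100100
001000011000100000001
000011011010001111100
111011111100101000101

111011111100101000101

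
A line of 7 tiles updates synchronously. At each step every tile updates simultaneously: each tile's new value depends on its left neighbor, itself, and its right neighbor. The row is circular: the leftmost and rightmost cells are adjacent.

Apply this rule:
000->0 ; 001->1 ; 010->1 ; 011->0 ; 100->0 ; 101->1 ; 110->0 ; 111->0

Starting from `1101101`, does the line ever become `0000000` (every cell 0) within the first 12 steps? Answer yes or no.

no

0010010
0110110
1001000
1011001
0100010
1100110
0001001
0011011
0100100
1101100
0010001
0110011
step 12 is 0110011, still not uniform 0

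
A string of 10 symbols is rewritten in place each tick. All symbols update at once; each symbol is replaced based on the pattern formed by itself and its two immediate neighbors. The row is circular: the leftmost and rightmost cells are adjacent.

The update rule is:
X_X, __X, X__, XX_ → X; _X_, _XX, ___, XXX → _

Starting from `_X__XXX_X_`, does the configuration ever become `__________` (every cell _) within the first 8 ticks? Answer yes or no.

no

X_XX__XX_X
XX_XXX_XX_
_XX__XX_XX
X_XXX_XX_X
XX__XX_XX_
_XXX_XX_XX
X__XX_XX_X
XXX_XX_XX_
tick 8 is XXX_XX_XX_, still not uniform _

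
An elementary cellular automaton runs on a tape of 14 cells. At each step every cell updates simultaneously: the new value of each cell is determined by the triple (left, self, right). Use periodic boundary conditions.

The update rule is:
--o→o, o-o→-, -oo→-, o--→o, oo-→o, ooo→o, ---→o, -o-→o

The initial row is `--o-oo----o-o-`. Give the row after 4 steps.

ooo--oooooo-oo
ooooo-ooooo--o
ooooo--oooooo-
-oooooo-ooooo-

-oooooo-ooooo-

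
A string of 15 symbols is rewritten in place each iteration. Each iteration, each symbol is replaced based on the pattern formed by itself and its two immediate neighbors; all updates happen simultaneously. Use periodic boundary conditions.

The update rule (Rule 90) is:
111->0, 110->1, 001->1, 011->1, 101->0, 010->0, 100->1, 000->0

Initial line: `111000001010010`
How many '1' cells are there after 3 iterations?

6

101100010001100
001110101011111
111010000010001
count of 1: 6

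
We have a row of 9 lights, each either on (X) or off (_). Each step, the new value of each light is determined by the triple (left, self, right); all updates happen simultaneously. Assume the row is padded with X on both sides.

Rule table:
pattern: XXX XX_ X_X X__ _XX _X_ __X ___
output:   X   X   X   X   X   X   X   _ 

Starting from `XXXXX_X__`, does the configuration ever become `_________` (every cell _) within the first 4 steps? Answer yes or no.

XXXXXXXXX
XXXXXXXXX  (fixed point — unchanged through step 4)
step 4 is XXXXXXXXX, still not uniform _

no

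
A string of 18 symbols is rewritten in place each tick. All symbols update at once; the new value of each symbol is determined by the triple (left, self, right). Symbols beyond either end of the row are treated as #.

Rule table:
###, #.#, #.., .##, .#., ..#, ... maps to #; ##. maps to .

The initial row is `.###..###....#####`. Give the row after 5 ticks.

###.####.#########
##.####.##########
#.####.###########
.####.############
####.#############

####.#############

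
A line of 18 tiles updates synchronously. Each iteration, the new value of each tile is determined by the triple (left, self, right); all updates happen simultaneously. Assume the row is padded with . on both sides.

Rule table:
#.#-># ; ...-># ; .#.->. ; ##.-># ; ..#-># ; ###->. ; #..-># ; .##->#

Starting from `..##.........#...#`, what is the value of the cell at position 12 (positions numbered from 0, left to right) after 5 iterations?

#############.###.
#...........###.##
.############.####
##..........###..#
#############.###.
position 12 holds #

#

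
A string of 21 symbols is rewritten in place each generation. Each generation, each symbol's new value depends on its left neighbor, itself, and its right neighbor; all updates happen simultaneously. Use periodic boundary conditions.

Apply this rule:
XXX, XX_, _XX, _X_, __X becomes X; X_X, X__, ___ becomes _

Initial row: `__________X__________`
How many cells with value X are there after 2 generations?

3

_________XX__________
________XXX__________
count of X: 3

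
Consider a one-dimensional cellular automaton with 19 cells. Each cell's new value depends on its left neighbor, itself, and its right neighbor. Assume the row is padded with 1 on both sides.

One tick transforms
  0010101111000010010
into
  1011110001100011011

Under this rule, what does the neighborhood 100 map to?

1

At position 0 the neighborhood is 100; the next row has 1 there.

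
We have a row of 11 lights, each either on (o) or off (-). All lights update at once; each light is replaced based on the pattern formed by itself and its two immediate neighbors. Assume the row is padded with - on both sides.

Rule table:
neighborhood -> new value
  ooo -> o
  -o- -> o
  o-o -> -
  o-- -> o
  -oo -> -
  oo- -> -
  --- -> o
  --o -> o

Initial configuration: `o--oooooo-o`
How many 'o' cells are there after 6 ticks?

8

ooo-oooo--o
-o---oo-ooo
ooooo----o-
-ooo-oooooo
o-o---oooo-
o-oooo-oo-o
count of o: 8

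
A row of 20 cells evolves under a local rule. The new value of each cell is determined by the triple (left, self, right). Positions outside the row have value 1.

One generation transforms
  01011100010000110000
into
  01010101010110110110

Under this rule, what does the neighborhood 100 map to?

0

At position 6 the neighborhood is 100; the next row has 0 there.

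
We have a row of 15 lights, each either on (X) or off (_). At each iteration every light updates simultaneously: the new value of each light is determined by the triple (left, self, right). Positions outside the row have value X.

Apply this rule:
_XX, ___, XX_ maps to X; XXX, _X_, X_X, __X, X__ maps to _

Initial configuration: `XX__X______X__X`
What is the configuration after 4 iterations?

___XX_XXXX_XX_X

iteration 1: _X____XXXX____X
iteration 2: ___XX_X__X_XX_X
iteration 3: _X_XX______XX_X
iteration 4: ___XX_XXXX_XX_X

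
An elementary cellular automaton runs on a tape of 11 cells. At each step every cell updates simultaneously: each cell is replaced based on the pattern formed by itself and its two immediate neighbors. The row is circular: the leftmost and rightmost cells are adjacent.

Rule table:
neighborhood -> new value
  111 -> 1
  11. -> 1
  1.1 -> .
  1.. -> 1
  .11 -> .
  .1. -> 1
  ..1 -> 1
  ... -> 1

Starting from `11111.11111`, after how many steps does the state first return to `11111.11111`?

22

11111..1111
1111111.111
1111111..11
111111111.1
111111111..
.1111111111
..111111111
11.11111111
11..1111111
1111.111111
1111..11111
111111.1111
111111..111
11111111.11
11111111..1
1111111111.
.111111111.
1.111111111
1..11111111
111.1111111
111..111111
11111.11111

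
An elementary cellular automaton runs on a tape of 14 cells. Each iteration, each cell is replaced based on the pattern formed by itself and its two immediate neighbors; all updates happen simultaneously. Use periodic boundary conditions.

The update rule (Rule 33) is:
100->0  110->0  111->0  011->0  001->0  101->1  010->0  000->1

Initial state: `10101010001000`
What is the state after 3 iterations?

01010100100010
00101000001000
10010011100011

10010011100011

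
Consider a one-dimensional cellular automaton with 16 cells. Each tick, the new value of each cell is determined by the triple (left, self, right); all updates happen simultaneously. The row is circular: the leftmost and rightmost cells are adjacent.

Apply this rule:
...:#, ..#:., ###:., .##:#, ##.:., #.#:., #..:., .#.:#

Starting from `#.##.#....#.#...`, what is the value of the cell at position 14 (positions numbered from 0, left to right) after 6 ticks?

#.#..#.##.#.#.#.
#.#..#.#..#.#.#.
#.#..#.#..#.#.#.  (fixed point — unchanged through tick 6)
position 14 holds #

#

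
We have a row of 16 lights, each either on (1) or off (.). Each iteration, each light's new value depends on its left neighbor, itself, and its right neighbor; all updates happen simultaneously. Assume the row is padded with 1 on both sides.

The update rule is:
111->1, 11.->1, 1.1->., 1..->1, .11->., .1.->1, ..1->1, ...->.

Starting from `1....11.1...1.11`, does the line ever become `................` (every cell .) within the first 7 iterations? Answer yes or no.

no

iteration 1: 11..1.1.11.11..1
iteration 2: 11111.1..1..111.
iteration 3: 11111.111111.11.
iteration 4: 11111..11111..1.
iteration 5: 1111111.1111111.
iteration 6: 1111111..111111.
iteration 7: 111111111.11111.
iteration 7 is 111111111.11111., still not uniform .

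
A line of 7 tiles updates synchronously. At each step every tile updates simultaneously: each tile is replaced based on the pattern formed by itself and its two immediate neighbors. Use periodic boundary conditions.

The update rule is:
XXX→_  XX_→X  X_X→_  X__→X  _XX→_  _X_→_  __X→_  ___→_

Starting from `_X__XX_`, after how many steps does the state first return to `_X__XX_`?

__X__XX
X__X__X
XX__X__
_XX__X_
__XX__X
X__XX__
_X__XX_

7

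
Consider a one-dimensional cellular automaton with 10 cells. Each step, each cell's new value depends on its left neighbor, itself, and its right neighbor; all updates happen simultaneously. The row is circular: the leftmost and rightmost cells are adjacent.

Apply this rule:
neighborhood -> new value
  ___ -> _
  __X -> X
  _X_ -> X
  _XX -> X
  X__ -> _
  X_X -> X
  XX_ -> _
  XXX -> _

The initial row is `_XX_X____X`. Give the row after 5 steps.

XX_XX___XX
__XX___XX_
_XX___XX__
XX___XX___
X___XX___X

X___XX___X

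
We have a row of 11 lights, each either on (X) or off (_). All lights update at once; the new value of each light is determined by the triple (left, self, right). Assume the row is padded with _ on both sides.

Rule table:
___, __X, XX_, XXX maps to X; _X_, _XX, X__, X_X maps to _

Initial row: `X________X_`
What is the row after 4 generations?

X__X_XXXX_X

__XXXXXXX__
XX_XXXXXX_X
_X__XXXXX__
X__X_XXXX_X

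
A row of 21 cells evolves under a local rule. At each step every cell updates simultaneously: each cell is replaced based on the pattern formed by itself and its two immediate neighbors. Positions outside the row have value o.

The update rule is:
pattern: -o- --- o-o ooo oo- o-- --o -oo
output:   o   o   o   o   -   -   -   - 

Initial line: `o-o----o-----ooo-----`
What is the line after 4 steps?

-oo-oo-o-ooo--o--ooo-
o--o--ooo-o---o---o-o
---o---o-oo-o-o-o-oo-
-o-o-o-oo--ooooooo--o

-o-o-o-oo--ooooooo--o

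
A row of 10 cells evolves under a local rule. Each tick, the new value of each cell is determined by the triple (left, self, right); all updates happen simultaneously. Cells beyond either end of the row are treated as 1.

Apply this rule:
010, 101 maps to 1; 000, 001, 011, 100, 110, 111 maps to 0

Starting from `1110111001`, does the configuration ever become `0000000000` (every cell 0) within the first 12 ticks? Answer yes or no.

no

0001000000
0001000000  (fixed point — unchanged through tick 12)
tick 12 is 0001000000, still not uniform 0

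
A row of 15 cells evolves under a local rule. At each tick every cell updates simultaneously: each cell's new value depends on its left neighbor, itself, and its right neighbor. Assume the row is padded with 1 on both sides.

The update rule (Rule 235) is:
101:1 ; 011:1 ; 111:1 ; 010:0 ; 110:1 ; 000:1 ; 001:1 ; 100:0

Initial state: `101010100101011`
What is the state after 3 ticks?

tick 1: 110101001010111
tick 2: 111010010101111
tick 3: 111100101011111

111100101011111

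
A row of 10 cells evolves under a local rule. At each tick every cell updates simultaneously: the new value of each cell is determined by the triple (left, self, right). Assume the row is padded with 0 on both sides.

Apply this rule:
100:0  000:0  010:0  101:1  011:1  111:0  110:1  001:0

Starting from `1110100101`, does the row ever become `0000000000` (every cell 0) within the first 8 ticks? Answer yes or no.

tick 1: 1011000010
tick 2: 0111000000
tick 3: 0101000000
tick 4: 0010000000
tick 5: 0000000000
all cells are 0 at tick 5

yes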